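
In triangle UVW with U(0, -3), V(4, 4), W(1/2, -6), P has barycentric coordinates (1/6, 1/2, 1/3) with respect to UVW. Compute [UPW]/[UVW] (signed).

The signed ratio [UPW]/[UVW] equals the barycentric coordinate of P at vertex V, which is 1/2.

1/2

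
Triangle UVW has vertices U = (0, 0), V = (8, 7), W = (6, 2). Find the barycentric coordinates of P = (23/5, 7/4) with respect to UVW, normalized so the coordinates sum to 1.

Signed area of the reference triangle: [UVW] = ½·(0·(7−2) + 8·(2−0) + 6·(0−7)) = ½·(0 + 16 − 42) = -13.
[PVW] = ½·((23/5)·(7−2) + 8·(2−(7/4)) + 6·(7/4−7)) = ½·(23 + 2 − 63/2) = -13/4, so the U-coordinate is (-13/4)/(-13) = 1/4.
[UPW] = ½·(0·(7/4−2) + (23/5)·(2−0) + 6·(0−(7/4))) = ½·(0 + 46/5 − 21/2) = -13/20, so the V-coordinate is 1/20.
[UVP] = ½·(0·(7−(7/4)) + 8·(7/4−0) + (23/5)·(0−7)) = ½·(0 + 14 − 161/5) = -91/10, so the W-coordinate is 7/10.
Check: 1/4 + 1/20 + 7/10 = 1.

(1/4, 1/20, 7/10)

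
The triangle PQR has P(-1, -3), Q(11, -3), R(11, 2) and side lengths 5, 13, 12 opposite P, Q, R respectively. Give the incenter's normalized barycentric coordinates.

The incenter has barycentric coordinates proportional to the opposite side lengths: (5 : 13 : 12).
Normalizing by 5+13+12 = 30 gives (1/6, 13/30, 2/5).

(1/6, 13/30, 2/5)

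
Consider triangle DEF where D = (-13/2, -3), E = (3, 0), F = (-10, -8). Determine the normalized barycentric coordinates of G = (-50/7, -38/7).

Signed area of the reference triangle: [DEF] = ½·((-13/2)·(0−(-8)) + 3·(-8−(-3)) + (-10)·(-3−0)) = ½·(-52 − 15 + 30) = -37/2.
[GEF] = ½·((-50/7)·(0−(-8)) + 3·(-8−(-38/7)) + (-10)·(-38/7−0)) = ½·(-400/7 − 54/7 + 380/7) = -37/7, so the D-coordinate is (-37/7)/(-37/2) = 2/7.
[DGF] = ½·((-13/2)·(-38/7−(-8)) + (-50/7)·(-8−(-3)) + (-10)·(-3−(-38/7))) = ½·(-117/7 + 250/7 − 170/7) = -37/14, so the E-coordinate is 1/7.
[DEG] = ½·((-13/2)·(0−(-38/7)) + 3·(-38/7−(-3)) + (-50/7)·(-3−0)) = ½·(-247/7 − 51/7 + 150/7) = -74/7, so the F-coordinate is 4/7.
Check: 2/7 + 1/7 + 4/7 = 1.

(2/7, 1/7, 4/7)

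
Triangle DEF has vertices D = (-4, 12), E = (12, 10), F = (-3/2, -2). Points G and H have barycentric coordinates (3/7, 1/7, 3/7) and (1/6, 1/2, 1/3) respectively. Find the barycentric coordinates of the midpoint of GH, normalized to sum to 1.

Since both coordinate triples sum to 1, the midpoint's barycentrics are the componentwise average.
(3/7+1/6)/2 = 25/84; similarly 9/28 and 8/21.

(25/84, 9/28, 8/21)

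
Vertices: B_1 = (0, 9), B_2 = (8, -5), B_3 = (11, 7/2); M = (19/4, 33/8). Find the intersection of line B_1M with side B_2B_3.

Barycentric coordinates of M with respect to B_1B_2B_3: (1/2, 1/4, 1/4).
On side B_2B_3 the B_1-coordinate is zero; dropping M's B_1-weight 1/2 and renormalizing the remaining 1/4 : 1/4 gives weights 1/2, 1/2 on B_2, B_3.
N = (1/2)·(8, -5) + (1/2)·(11, 7/2) = (19/2, -3/4).

(19/2, -3/4)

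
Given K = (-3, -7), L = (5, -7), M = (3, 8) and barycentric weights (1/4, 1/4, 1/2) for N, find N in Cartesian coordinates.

(2, 1/2)

N = (1/4)·K + (1/4)·L + (1/2)·M.
x-coordinate: (1/4)·(-3) + (1/4)·5 + (1/2)·3 = 2.
y-coordinate: (1/4)·(-7) + (1/4)·(-7) + (1/2)·8 = 1/2.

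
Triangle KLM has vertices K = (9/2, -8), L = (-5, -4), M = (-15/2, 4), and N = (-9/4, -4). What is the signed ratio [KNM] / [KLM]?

[KLM] = ½·((9/2)·(-4−4) + (-5)·(4−(-8)) + (-15/2)·(-8−(-4))) = ½·(-36 − 60 + 30) = -33.
[KNM] = ½·((9/2)·(-4−4) + (-9/4)·(4−(-8)) + (-15/2)·(-8−(-4))) = ½·(-36 − 27 + 30) = -33/2, so the ratio is (-33/2)/(-33) = 1/2.

1/2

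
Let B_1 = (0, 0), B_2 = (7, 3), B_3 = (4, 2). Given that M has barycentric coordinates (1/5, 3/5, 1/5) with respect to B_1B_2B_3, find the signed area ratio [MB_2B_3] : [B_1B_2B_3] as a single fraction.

The signed ratio [MB_2B_3]/[B_1B_2B_3] equals the barycentric coordinate of M at vertex B_1, which is 1/5.

1/5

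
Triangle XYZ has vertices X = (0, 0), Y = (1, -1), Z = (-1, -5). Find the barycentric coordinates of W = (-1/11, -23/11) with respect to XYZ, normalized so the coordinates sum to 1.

Signed area of the reference triangle: [XYZ] = ½·(0·(-1−(-5)) + 1·(-5−0) + (-1)·(0−(-1))) = ½·(0 − 5 − 1) = -3.
[WYZ] = ½·((-1/11)·(-1−(-5)) + 1·(-5−(-23/11)) + (-1)·(-23/11−(-1))) = ½·(-4/11 − 32/11 + 12/11) = -12/11, so the X-coordinate is (-12/11)/(-3) = 4/11.
[XWZ] = ½·(0·(-23/11−(-5)) + (-1/11)·(-5−0) + (-1)·(0−(-23/11))) = ½·(0 + 5/11 − 23/11) = -9/11, so the Y-coordinate is 3/11.
[XYW] = ½·(0·(-1−(-23/11)) + 1·(-23/11−0) + (-1/11)·(0−(-1))) = ½·(0 − 23/11 − 1/11) = -12/11, so the Z-coordinate is 4/11.

(4/11, 3/11, 4/11)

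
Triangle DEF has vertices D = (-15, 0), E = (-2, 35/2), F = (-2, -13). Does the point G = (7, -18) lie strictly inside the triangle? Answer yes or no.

no

Barycentric coordinates of G: (-9/13, 8/61, 1238/793).
The three coordinates are negative, positive, positive; a point is interior exactly when all three are positive.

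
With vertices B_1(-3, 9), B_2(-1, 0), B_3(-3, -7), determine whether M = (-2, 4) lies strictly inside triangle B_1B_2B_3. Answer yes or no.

yes

Barycentric coordinates of M: (15/32, 1/2, 1/32).
The three coordinates are positive, positive, positive; a point is interior exactly when all three are positive.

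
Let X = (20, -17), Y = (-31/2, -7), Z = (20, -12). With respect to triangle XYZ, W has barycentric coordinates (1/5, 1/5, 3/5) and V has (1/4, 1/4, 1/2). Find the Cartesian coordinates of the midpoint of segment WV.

(961/80, -12)

Barycentric coordinates of the midpoint are the average: (9/40, 9/40, 11/20).
Converting: (9/40)·X + (9/40)·Y + (11/20)·Z = (961/80, -12).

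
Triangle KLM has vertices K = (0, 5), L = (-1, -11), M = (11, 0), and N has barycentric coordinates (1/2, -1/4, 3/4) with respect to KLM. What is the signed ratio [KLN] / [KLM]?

The signed ratio [KLN]/[KLM] equals the barycentric coordinate of N at vertex M, which is 3/4.

3/4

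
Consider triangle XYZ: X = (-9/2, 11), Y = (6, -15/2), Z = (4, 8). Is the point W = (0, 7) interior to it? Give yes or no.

Barycentric coordinates of W: (256/503, 82/503, 165/503).
The three coordinates are positive, positive, positive; a point is interior exactly when all three are positive.

yes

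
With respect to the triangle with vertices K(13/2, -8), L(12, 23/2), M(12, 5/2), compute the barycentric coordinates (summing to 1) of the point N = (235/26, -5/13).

(7/13, 4/13, 2/13)

Signed area of the reference triangle: [KLM] = ½·((13/2)·(23/2−(5/2)) + 12·(5/2−(-8)) + 12·(-8−(23/2))) = ½·(117/2 + 126 − 234) = -99/4.
[NLM] = ½·((235/26)·(23/2−(5/2)) + 12·(5/2−(-5/13)) + 12·(-5/13−(23/2))) = ½·(2115/26 + 450/13 − 1854/13) = -693/52, so the K-coordinate is (-693/52)/(-99/4) = 7/13.
[KNM] = ½·((13/2)·(-5/13−(5/2)) + (235/26)·(5/2−(-8)) + 12·(-8−(-5/13))) = ½·(-75/4 + 4935/52 − 1188/13) = -99/13, so the L-coordinate is 4/13.
[KLN] = ½·((13/2)·(23/2−(-5/13)) + 12·(-5/13−(-8)) + (235/26)·(-8−(23/2))) = ½·(309/4 + 1188/13 − 705/4) = -99/26, so the M-coordinate is 2/13.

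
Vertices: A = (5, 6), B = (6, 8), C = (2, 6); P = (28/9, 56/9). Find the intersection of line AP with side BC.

(18/7, 44/7)

Barycentric coordinates of P with respect to ABC: (2/9, 1/9, 2/3).
On side BC the A-coordinate is zero; dropping P's A-weight 2/9 and renormalizing the remaining 1/9 : 2/3 gives weights 1/7, 6/7 on B, C.
Q = (1/7)·(6, 8) + (6/7)·(2, 6) = (18/7, 44/7).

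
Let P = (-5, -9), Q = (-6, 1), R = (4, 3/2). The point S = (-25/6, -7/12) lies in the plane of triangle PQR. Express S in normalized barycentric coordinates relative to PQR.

(1/6, 2/3, 1/6)

Signed area of the reference triangle: [PQR] = ½·((-5)·(1−(3/2)) + (-6)·(3/2−(-9)) + 4·(-9−1)) = ½·(5/2 − 63 − 40) = -201/4.
[SQR] = ½·((-25/6)·(1−(3/2)) + (-6)·(3/2−(-7/12)) + 4·(-7/12−1)) = ½·(25/12 − 25/2 − 19/3) = -67/8, so the P-coordinate is (-67/8)/(-201/4) = 1/6.
[PSR] = ½·((-5)·(-7/12−(3/2)) + (-25/6)·(3/2−(-9)) + 4·(-9−(-7/12))) = ½·(125/12 − 175/4 − 101/3) = -67/2, so the Q-coordinate is 2/3.
[PQS] = ½·((-5)·(1−(-7/12)) + (-6)·(-7/12−(-9)) + (-25/6)·(-9−1)) = ½·(-95/12 − 101/2 + 125/3) = -67/8, so the R-coordinate is 1/6.
Check: 1/6 + 2/3 + 1/6 = 1.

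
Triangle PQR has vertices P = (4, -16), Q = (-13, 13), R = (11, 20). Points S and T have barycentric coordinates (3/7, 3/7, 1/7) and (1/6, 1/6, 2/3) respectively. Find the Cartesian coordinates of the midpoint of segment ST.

(149/84, 605/84)

Barycentric coordinates of the midpoint are the average: (25/84, 25/84, 17/42).
Converting: (25/84)·P + (25/84)·Q + (17/42)·R = (149/84, 605/84).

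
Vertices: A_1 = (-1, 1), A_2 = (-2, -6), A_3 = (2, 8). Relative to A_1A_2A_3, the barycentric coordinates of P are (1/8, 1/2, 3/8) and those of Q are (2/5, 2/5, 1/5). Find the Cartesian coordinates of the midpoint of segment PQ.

(-47/80, -11/80)

Barycentric coordinates of the midpoint are the average: (21/80, 9/20, 23/80).
Converting: (21/80)·A_1 + (9/20)·A_2 + (23/80)·A_3 = (-47/80, -11/80).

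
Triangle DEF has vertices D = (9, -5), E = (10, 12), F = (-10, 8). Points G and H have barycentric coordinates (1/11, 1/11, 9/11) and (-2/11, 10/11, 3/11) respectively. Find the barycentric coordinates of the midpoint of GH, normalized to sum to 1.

(-1/22, 1/2, 6/11)

Since both coordinate triples sum to 1, the midpoint's barycentrics are the componentwise average.
(1/11+-2/11)/2 = -1/22; similarly 1/2 and 6/11.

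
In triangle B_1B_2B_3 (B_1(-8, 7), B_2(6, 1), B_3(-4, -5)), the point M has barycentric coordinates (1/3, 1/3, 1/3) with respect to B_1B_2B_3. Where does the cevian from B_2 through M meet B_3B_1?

Line B_2M meets B_3B_1 where the B_2-coordinate vanishes; zeroing M's B_2-weight and renormalizing leaves B_3, B_1-weights 1/3 : 1/3 → (1/2, 1/2).
So N = (1/2)·B_3 + (1/2)·B_1 = (-6, 1).

(-6, 1)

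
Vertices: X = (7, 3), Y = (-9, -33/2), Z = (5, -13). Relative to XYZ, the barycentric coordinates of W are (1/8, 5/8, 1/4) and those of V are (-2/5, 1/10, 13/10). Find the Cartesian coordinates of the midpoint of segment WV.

Barycentric coordinates of the midpoint are the average: (-11/80, 29/80, 31/40).
Converting: (-11/80)·X + (29/80)·Y + (31/40)·Z = (-7/20, -527/32).

(-7/20, -527/32)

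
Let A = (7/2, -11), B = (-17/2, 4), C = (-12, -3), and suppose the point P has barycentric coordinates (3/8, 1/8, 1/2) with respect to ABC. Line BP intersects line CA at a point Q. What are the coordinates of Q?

(-75/14, -45/7)

Line BP meets CA where the B-coordinate vanishes; zeroing P's B-weight and renormalizing leaves C, A-weights 1/2 : 3/8 → (4/7, 3/7).
So Q = (4/7)·C + (3/7)·A = (-75/14, -45/7).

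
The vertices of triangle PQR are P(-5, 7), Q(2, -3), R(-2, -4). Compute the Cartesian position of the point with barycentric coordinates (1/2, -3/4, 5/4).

S = (1/2)·P + (-3/4)·Q + (5/4)·R.
x-coordinate: (1/2)·(-5) + (-3/4)·2 + (5/4)·(-2) = -13/2.
y-coordinate: (1/2)·7 + (-3/4)·(-3) + (5/4)·(-4) = 3/4.

(-13/2, 3/4)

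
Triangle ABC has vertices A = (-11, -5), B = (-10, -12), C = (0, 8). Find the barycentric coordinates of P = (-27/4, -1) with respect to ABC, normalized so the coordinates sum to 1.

(1/2, 1/8, 3/8)

Signed area of the reference triangle: [ABC] = ½·((-11)·(-12−8) + (-10)·(8−(-5)) + 0·(-5−(-12))) = ½·(220 − 130 + 0) = 45.
[PBC] = ½·((-27/4)·(-12−8) + (-10)·(8−(-1)) + 0·(-1−(-12))) = ½·(135 − 90 + 0) = 45/2, so the A-coordinate is (45/2)/45 = 1/2.
[APC] = ½·((-11)·(-1−8) + (-27/4)·(8−(-5)) + 0·(-5−(-1))) = ½·(99 − 351/4 + 0) = 45/8, so the B-coordinate is 1/8.
[ABP] = ½·((-11)·(-12−(-1)) + (-10)·(-1−(-5)) + (-27/4)·(-5−(-12))) = ½·(121 − 40 − 189/4) = 135/8, so the C-coordinate is 3/8.
Check: 1/2 + 1/8 + 3/8 = 1.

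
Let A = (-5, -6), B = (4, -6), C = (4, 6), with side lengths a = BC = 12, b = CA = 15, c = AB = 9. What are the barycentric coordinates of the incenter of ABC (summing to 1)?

(1/3, 5/12, 1/4)

The incenter has barycentric coordinates proportional to the opposite side lengths: (12 : 15 : 9).
Normalizing by 12+15+9 = 36 gives (1/3, 5/12, 1/4).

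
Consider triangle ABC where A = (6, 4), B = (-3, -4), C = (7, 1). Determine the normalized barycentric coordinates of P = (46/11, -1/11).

(1/11, 3/11, 7/11)

Signed area of the reference triangle: [ABC] = ½·(6·(-4−1) + (-3)·(1−4) + 7·(4−(-4))) = ½·(-30 + 9 + 56) = 35/2.
[PBC] = ½·((46/11)·(-4−1) + (-3)·(1−(-1/11)) + 7·(-1/11−(-4))) = ½·(-230/11 − 36/11 + 301/11) = 35/22, so the A-coordinate is (35/22)/(35/2) = 1/11.
[APC] = ½·(6·(-1/11−1) + (46/11)·(1−4) + 7·(4−(-1/11))) = ½·(-72/11 − 138/11 + 315/11) = 105/22, so the B-coordinate is 3/11.
[ABP] = ½·(6·(-4−(-1/11)) + (-3)·(-1/11−4) + (46/11)·(4−(-4))) = ½·(-258/11 + 135/11 + 368/11) = 245/22, so the C-coordinate is 7/11.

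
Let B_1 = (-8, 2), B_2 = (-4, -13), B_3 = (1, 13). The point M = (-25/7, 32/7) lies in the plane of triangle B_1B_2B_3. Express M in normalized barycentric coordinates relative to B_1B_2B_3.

(3/7, 1/7, 3/7)

Signed area of the reference triangle: [B_1B_2B_3] = ½·((-8)·(-13−13) + (-4)·(13−2) + 1·(2−(-13))) = ½·(208 − 44 + 15) = 179/2.
[MB_2B_3] = ½·((-25/7)·(-13−13) + (-4)·(13−(32/7)) + 1·(32/7−(-13))) = ½·(650/7 − 236/7 + 123/7) = 537/14, so the B_1-coordinate is (537/14)/(179/2) = 3/7.
[B_1MB_3] = ½·((-8)·(32/7−13) + (-25/7)·(13−2) + 1·(2−(32/7))) = ½·(472/7 − 275/7 − 18/7) = 179/14, so the B_2-coordinate is 1/7.
[B_1B_2M] = ½·((-8)·(-13−(32/7)) + (-4)·(32/7−2) + (-25/7)·(2−(-13))) = ½·(984/7 − 72/7 − 375/7) = 537/14, so the B_3-coordinate is 3/7.
Check: 3/7 + 1/7 + 3/7 = 1.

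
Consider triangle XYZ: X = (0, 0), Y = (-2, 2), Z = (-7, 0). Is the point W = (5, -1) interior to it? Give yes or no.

no

Barycentric coordinates of W: (29/14, -1/2, -4/7).
The three coordinates are positive, negative, negative; a point is interior exactly when all three are positive.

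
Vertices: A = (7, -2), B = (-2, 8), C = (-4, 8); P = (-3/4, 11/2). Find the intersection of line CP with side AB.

(5/2, 3)

Barycentric coordinates of P with respect to ABC: (1/4, 1/4, 1/2).
On side AB the C-coordinate is zero; dropping P's C-weight 1/2 and renormalizing the remaining 1/4 : 1/4 gives weights 1/2, 1/2 on A, B.
Q = (1/2)·(7, -2) + (1/2)·(-2, 8) = (5/2, 3).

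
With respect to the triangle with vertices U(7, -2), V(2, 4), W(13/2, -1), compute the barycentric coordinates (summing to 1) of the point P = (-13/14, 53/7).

Signed area of the reference triangle: [UVW] = ½·(7·(4−(-1)) + 2·(-1−(-2)) + (13/2)·(-2−4)) = ½·(35 + 2 − 39) = -1.
[PVW] = ½·((-13/14)·(4−(-1)) + 2·(-1−(53/7)) + (13/2)·(53/7−4)) = ½·(-65/14 − 120/7 + 325/14) = 5/7, so the U-coordinate is (5/7)/(-1) = -5/7.
[UPW] = ½·(7·(53/7−(-1)) + (-13/14)·(-1−(-2)) + (13/2)·(-2−(53/7))) = ½·(60 − 13/14 − 871/14) = -11/7, so the V-coordinate is 11/7.
[UVP] = ½·(7·(4−(53/7)) + 2·(53/7−(-2)) + (-13/14)·(-2−4)) = ½·(-25 + 134/7 + 39/7) = -1/7, so the W-coordinate is 1/7.
Check: -5/7 + 11/7 + 1/7 = 1.

(-5/7, 11/7, 1/7)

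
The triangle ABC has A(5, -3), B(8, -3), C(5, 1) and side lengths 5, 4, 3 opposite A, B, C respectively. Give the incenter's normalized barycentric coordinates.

The incenter has barycentric coordinates proportional to the opposite side lengths: (5 : 4 : 3).
Normalizing by 5+4+3 = 12 gives (5/12, 1/3, 1/4).

(5/12, 1/3, 1/4)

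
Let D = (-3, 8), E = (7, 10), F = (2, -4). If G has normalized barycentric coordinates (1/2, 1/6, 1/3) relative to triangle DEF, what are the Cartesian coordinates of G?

(1/3, 13/3)

G = (1/2)·D + (1/6)·E + (1/3)·F.
x-coordinate: (1/2)·(-3) + (1/6)·7 + (1/3)·2 = 1/3.
y-coordinate: (1/2)·8 + (1/6)·10 + (1/3)·(-4) = 13/3.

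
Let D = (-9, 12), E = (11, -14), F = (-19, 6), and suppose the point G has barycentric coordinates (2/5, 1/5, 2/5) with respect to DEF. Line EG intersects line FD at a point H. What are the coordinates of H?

Line EG meets FD where the E-coordinate vanishes; zeroing G's E-weight and renormalizing leaves F, D-weights 2/5 : 2/5 → (1/2, 1/2).
So H = (1/2)·F + (1/2)·D = (-14, 9).

(-14, 9)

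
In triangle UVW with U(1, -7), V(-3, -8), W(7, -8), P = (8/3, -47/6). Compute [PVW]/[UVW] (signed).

[UVW] = ½·(1·(-8−(-8)) + (-3)·(-8−(-7)) + 7·(-7−(-8))) = ½·(0 + 3 + 7) = 5.
[PVW] = ½·((8/3)·(-8−(-8)) + (-3)·(-8−(-47/6)) + 7·(-47/6−(-8))) = ½·(0 + 1/2 + 7/6) = 5/6, so the ratio is (5/6)/5 = 1/6.

1/6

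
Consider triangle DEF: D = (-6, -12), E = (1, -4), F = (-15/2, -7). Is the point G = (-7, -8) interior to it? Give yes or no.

yes

Barycentric coordinates of G: (10/47, 1/47, 36/47).
The three coordinates are positive, positive, positive; a point is interior exactly when all three are positive.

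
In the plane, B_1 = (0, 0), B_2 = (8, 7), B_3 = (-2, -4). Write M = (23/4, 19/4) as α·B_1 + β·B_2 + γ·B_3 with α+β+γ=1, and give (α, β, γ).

Signed area of the reference triangle: [B_1B_2B_3] = ½·(0·(7−(-4)) + 8·(-4−0) + (-2)·(0−7)) = ½·(0 − 32 + 14) = -9.
[MB_2B_3] = ½·((23/4)·(7−(-4)) + 8·(-4−(19/4)) + (-2)·(19/4−7)) = ½·(253/4 − 70 + 9/2) = -9/8, so the B_1-coordinate is (-9/8)/(-9) = 1/8.
[B_1MB_3] = ½·(0·(19/4−(-4)) + (23/4)·(-4−0) + (-2)·(0−(19/4))) = ½·(0 − 23 + 19/2) = -27/4, so the B_2-coordinate is 3/4.
[B_1B_2M] = ½·(0·(7−(19/4)) + 8·(19/4−0) + (23/4)·(0−7)) = ½·(0 + 38 − 161/4) = -9/8, so the B_3-coordinate is 1/8.

(1/8, 3/4, 1/8)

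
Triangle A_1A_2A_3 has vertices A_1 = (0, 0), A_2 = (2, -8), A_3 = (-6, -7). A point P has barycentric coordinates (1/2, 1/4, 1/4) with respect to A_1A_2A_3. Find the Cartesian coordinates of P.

(-1, -15/4)

P = (1/2)·A_1 + (1/4)·A_2 + (1/4)·A_3.
x-coordinate: (1/2)·0 + (1/4)·2 + (1/4)·(-6) = -1.
y-coordinate: (1/2)·0 + (1/4)·(-8) + (1/4)·(-7) = -15/4.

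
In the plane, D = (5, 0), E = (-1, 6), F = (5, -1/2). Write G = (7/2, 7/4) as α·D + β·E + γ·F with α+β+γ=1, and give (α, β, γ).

(5/4, 1/4, -1/2)

Signed area of the reference triangle: [DEF] = ½·(5·(6−(-1/2)) + (-1)·(-1/2−0) + 5·(0−6)) = ½·(65/2 + 1/2 − 30) = 3/2.
[GEF] = ½·((7/2)·(6−(-1/2)) + (-1)·(-1/2−(7/4)) + 5·(7/4−6)) = ½·(91/4 + 9/4 − 85/4) = 15/8, so the D-coordinate is (15/8)/(3/2) = 5/4.
[DGF] = ½·(5·(7/4−(-1/2)) + (7/2)·(-1/2−0) + 5·(0−(7/4))) = ½·(45/4 − 7/4 − 35/4) = 3/8, so the E-coordinate is 1/4.
[DEG] = ½·(5·(6−(7/4)) + (-1)·(7/4−0) + (7/2)·(0−6)) = ½·(85/4 − 7/4 − 21) = -3/4, so the F-coordinate is -1/2.
Check: 5/4 + 1/4 − 1/2 = 1.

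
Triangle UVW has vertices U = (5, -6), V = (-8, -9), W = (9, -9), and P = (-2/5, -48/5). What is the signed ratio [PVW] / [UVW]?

[UVW] = ½·(5·(-9−(-9)) + (-8)·(-9−(-6)) + 9·(-6−(-9))) = ½·(0 + 24 + 27) = 51/2.
[PVW] = ½·((-2/5)·(-9−(-9)) + (-8)·(-9−(-48/5)) + 9·(-48/5−(-9))) = ½·(0 − 24/5 − 27/5) = -51/10, so the ratio is (-51/10)/(51/2) = -1/5.

-1/5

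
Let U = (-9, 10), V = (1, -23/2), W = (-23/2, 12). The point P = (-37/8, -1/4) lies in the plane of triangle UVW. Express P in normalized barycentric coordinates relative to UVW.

Signed area of the reference triangle: [UVW] = ½·((-9)·(-23/2−12) + 1·(12−10) + (-23/2)·(10−(-23/2))) = ½·(423/2 + 2 − 989/4) = -135/8.
[PVW] = ½·((-37/8)·(-23/2−12) + 1·(12−(-1/4)) + (-23/2)·(-1/4−(-23/2))) = ½·(1739/16 + 49/4 − 1035/8) = -135/32, so the U-coordinate is (-135/32)/(-135/8) = 1/4.
[UPW] = ½·((-9)·(-1/4−12) + (-37/8)·(12−10) + (-23/2)·(10−(-1/4))) = ½·(441/4 − 37/4 − 943/8) = -135/16, so the V-coordinate is 1/2.
[UVP] = ½·((-9)·(-23/2−(-1/4)) + 1·(-1/4−10) + (-37/8)·(10−(-23/2))) = ½·(405/4 − 41/4 − 1591/16) = -135/32, so the W-coordinate is 1/4.
Check: 1/4 + 1/2 + 1/4 = 1.

(1/4, 1/2, 1/4)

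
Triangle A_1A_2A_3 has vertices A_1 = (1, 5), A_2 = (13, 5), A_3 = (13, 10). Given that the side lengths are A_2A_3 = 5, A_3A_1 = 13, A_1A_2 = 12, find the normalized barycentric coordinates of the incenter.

(1/6, 13/30, 2/5)

The incenter has barycentric coordinates proportional to the opposite side lengths: (5 : 13 : 12).
Normalizing by 5+13+12 = 30 gives (1/6, 13/30, 2/5).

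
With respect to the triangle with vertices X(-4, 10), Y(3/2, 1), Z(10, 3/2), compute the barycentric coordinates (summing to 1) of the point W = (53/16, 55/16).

Signed area of the reference triangle: [XYZ] = ½·((-4)·(1−(3/2)) + (3/2)·(3/2−10) + 10·(10−1)) = ½·(2 − 51/4 + 90) = 317/8.
[WYZ] = ½·((53/16)·(1−(3/2)) + (3/2)·(3/2−(55/16)) + 10·(55/16−1)) = ½·(-53/32 − 93/32 + 195/8) = 317/32, so the X-coordinate is (317/32)/(317/8) = 1/4.
[XWZ] = ½·((-4)·(55/16−(3/2)) + (53/16)·(3/2−10) + 10·(10−(55/16))) = ½·(-31/4 − 901/32 + 525/8) = 951/64, so the Y-coordinate is 3/8.
[XYW] = ½·((-4)·(1−(55/16)) + (3/2)·(55/16−10) + (53/16)·(10−1)) = ½·(39/4 − 315/32 + 477/16) = 951/64, so the Z-coordinate is 3/8.

(1/4, 3/8, 3/8)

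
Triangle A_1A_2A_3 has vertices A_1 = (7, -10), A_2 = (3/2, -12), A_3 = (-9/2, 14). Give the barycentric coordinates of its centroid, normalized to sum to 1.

(1/3, 1/3, 1/3)

The centroid is the average of the vertices, so each weight is 1/3.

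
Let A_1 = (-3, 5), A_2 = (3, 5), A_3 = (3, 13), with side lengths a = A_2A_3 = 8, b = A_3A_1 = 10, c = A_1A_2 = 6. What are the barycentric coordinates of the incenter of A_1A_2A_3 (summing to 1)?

(1/3, 5/12, 1/4)

The incenter has barycentric coordinates proportional to the opposite side lengths: (8 : 10 : 6).
Normalizing by 8+10+6 = 24 gives (1/3, 5/12, 1/4).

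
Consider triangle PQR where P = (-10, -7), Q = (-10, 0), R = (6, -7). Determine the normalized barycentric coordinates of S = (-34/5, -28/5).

(3/5, 1/5, 1/5)

Signed area of the reference triangle: [PQR] = ½·((-10)·(0−(-7)) + (-10)·(-7−(-7)) + 6·(-7−0)) = ½·(-70 + 0 − 42) = -56.
[SQR] = ½·((-34/5)·(0−(-7)) + (-10)·(-7−(-28/5)) + 6·(-28/5−0)) = ½·(-238/5 + 14 − 168/5) = -168/5, so the P-coordinate is (-168/5)/(-56) = 3/5.
[PSR] = ½·((-10)·(-28/5−(-7)) + (-34/5)·(-7−(-7)) + 6·(-7−(-28/5))) = ½·(-14 + 0 − 42/5) = -56/5, so the Q-coordinate is 1/5.
[PQS] = ½·((-10)·(0−(-28/5)) + (-10)·(-28/5−(-7)) + (-34/5)·(-7−0)) = ½·(-56 − 14 + 238/5) = -56/5, so the R-coordinate is 1/5.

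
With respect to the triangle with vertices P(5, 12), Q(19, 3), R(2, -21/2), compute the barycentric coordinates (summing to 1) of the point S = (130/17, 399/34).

(15/17, 3/17, -1/17)

Signed area of the reference triangle: [PQR] = ½·(5·(3−(-21/2)) + 19·(-21/2−12) + 2·(12−3)) = ½·(135/2 − 855/2 + 18) = -171.
[SQR] = ½·((130/17)·(3−(-21/2)) + 19·(-21/2−(399/34)) + 2·(399/34−3)) = ½·(1755/17 − 7182/17 + 297/17) = -2565/17, so the P-coordinate is (-2565/17)/(-171) = 15/17.
[PSR] = ½·(5·(399/34−(-21/2)) + (130/17)·(-21/2−12) + 2·(12−(399/34))) = ½·(1890/17 − 2925/17 + 9/17) = -513/17, so the Q-coordinate is 3/17.
[PQS] = ½·(5·(3−(399/34)) + 19·(399/34−12) + (130/17)·(12−3)) = ½·(-1485/34 − 171/34 + 1170/17) = 171/17, so the R-coordinate is -1/17.
Check: 15/17 + 3/17 − 1/17 = 1.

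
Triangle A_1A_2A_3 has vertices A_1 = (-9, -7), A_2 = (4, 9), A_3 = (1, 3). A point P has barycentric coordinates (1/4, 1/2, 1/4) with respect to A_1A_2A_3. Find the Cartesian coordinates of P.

P = (1/4)·A_1 + (1/2)·A_2 + (1/4)·A_3.
x-coordinate: (1/4)·(-9) + (1/2)·4 + (1/4)·1 = 0.
y-coordinate: (1/4)·(-7) + (1/2)·9 + (1/4)·3 = 7/2.

(0, 7/2)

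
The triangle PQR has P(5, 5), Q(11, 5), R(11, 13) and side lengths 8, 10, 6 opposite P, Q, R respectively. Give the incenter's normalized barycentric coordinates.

The incenter has barycentric coordinates proportional to the opposite side lengths: (8 : 10 : 6).
Normalizing by 8+10+6 = 24 gives (1/3, 5/12, 1/4).

(1/3, 5/12, 1/4)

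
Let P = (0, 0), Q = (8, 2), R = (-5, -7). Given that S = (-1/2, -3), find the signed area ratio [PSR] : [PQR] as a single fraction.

[PQR] = ½·(0·(2−(-7)) + 8·(-7−0) + (-5)·(0−2)) = ½·(0 − 56 + 10) = -23.
[PSR] = ½·(0·(-3−(-7)) + (-1/2)·(-7−0) + (-5)·(0−(-3))) = ½·(0 + 7/2 − 15) = -23/4, so the ratio is (-23/4)/(-23) = 1/4.

1/4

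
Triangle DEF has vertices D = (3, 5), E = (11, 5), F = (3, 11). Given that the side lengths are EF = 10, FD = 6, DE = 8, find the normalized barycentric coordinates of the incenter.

The incenter has barycentric coordinates proportional to the opposite side lengths: (10 : 6 : 8).
Normalizing by 10+6+8 = 24 gives (5/12, 1/4, 1/3).

(5/12, 1/4, 1/3)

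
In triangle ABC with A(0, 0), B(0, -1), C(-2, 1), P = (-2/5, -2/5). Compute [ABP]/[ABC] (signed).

1/5

[ABC] = ½·(0·(-1−1) + 0·(1−0) + (-2)·(0−(-1))) = ½·(0 + 0 − 2) = -1.
[ABP] = ½·(0·(-1−(-2/5)) + 0·(-2/5−0) + (-2/5)·(0−(-1))) = ½·(0 + 0 − 2/5) = -1/5, so the ratio is (-1/5)/(-1) = 1/5.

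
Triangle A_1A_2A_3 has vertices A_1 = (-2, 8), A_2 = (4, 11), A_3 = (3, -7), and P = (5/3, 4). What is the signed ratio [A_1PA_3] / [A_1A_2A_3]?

[A_1A_2A_3] = ½·((-2)·(11−(-7)) + 4·(-7−8) + 3·(8−11)) = ½·(-36 − 60 − 9) = -105/2.
[A_1PA_3] = ½·((-2)·(4−(-7)) + (5/3)·(-7−8) + 3·(8−4)) = ½·(-22 − 25 + 12) = -35/2, so the ratio is (-35/2)/(-105/2) = 1/3.

1/3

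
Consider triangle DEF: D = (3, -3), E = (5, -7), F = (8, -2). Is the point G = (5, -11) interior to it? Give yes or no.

no

Barycentric coordinates of G: (-6/11, 21/11, -4/11).
The three coordinates are negative, positive, negative; a point is interior exactly when all three are positive.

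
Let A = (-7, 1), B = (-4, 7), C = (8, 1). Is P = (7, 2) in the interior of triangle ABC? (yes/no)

Barycentric coordinates of P: (-1/15, 1/6, 9/10).
The three coordinates are negative, positive, positive; a point is interior exactly when all three are positive.

no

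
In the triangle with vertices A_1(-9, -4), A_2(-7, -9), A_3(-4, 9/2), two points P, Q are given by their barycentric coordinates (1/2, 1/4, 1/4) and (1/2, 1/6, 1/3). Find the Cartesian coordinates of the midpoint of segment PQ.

(-57/8, -41/16)

Barycentric coordinates of the midpoint are the average: (1/2, 5/24, 7/24).
Converting: (1/2)·A_1 + (5/24)·A_2 + (7/24)·A_3 = (-57/8, -41/16).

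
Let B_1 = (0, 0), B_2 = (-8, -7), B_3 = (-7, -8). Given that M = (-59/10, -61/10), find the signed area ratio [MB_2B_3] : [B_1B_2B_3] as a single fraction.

[B_1B_2B_3] = ½·(0·(-7−(-8)) + (-8)·(-8−0) + (-7)·(0−(-7))) = ½·(0 + 64 − 49) = 15/2.
[MB_2B_3] = ½·((-59/10)·(-7−(-8)) + (-8)·(-8−(-61/10)) + (-7)·(-61/10−(-7))) = ½·(-59/10 + 76/5 − 63/10) = 3/2, so the ratio is (3/2)/(15/2) = 1/5.

1/5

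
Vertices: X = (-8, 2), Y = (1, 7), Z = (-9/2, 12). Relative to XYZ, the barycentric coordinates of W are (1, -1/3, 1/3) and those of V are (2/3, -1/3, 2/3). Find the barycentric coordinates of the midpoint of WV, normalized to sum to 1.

Since both coordinate triples sum to 1, the midpoint's barycentrics are the componentwise average.
(1+2/3)/2 = 5/6; similarly -1/3 and 1/2.

(5/6, -1/3, 1/2)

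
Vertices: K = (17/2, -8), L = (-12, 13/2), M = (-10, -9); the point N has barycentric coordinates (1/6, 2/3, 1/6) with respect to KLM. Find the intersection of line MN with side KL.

(-79/10, 18/5)

Line MN meets KL where the M-coordinate vanishes; zeroing N's M-weight and renormalizing leaves K, L-weights 1/6 : 2/3 → (1/5, 4/5).
So J = (1/5)·K + (4/5)·L = (-79/10, 18/5).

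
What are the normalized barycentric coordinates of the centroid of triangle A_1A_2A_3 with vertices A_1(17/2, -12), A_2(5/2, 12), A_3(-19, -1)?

(1/3, 1/3, 1/3)

The centroid is the average of the vertices, so each weight is 1/3.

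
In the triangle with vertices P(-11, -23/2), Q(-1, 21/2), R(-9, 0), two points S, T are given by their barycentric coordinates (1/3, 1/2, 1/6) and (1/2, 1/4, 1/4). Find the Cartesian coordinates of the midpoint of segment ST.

(-41/6, -41/48)

Barycentric coordinates of the midpoint are the average: (5/12, 3/8, 5/24).
Converting: (5/12)·P + (3/8)·Q + (5/24)·R = (-41/6, -41/48).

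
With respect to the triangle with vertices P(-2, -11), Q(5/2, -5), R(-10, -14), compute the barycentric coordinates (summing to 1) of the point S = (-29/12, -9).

Signed area of the reference triangle: [PQR] = ½·((-2)·(-5−(-14)) + (5/2)·(-14−(-11)) + (-10)·(-11−(-5))) = ½·(-18 − 15/2 + 60) = 69/4.
[SQR] = ½·((-29/12)·(-5−(-14)) + (5/2)·(-14−(-9)) + (-10)·(-9−(-5))) = ½·(-87/4 − 25/2 + 40) = 23/8, so the P-coordinate is (23/8)/(69/4) = 1/6.
[PSR] = ½·((-2)·(-9−(-14)) + (-29/12)·(-14−(-11)) + (-10)·(-11−(-9))) = ½·(-10 + 29/4 + 20) = 69/8, so the Q-coordinate is 1/2.
[PQS] = ½·((-2)·(-5−(-9)) + (5/2)·(-9−(-11)) + (-29/12)·(-11−(-5))) = ½·(-8 + 5 + 29/2) = 23/4, so the R-coordinate is 1/3.
Check: 1/6 + 1/2 + 1/3 = 1.

(1/6, 1/2, 1/3)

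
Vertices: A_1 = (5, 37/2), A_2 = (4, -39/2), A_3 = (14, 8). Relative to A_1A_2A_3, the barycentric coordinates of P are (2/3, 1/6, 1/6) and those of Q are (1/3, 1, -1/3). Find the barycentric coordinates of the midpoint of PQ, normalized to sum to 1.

Since both coordinate triples sum to 1, the midpoint's barycentrics are the componentwise average.
(2/3+1/3)/2 = 1/2; similarly 7/12 and -1/12.

(1/2, 7/12, -1/12)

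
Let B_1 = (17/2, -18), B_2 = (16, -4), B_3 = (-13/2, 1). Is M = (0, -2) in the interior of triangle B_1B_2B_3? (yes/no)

Barycentric coordinates of M: (14/141, 157/705, 478/705).
The three coordinates are positive, positive, positive; a point is interior exactly when all three are positive.

yes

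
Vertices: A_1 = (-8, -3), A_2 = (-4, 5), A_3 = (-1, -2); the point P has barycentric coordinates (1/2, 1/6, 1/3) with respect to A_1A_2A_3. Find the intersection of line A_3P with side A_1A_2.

(-7, -1)

Line A_3P meets A_1A_2 where the A_3-coordinate vanishes; zeroing P's A_3-weight and renormalizing leaves A_1, A_2-weights 1/2 : 1/6 → (3/4, 1/4).
So Q = (3/4)·A_1 + (1/4)·A_2 = (-7, -1).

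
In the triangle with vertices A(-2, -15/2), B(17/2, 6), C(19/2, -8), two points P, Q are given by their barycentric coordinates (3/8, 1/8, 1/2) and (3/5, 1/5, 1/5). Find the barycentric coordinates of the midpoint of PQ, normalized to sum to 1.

Since both coordinate triples sum to 1, the midpoint's barycentrics are the componentwise average.
(3/8+3/5)/2 = 39/80; similarly 13/80 and 7/20.

(39/80, 13/80, 7/20)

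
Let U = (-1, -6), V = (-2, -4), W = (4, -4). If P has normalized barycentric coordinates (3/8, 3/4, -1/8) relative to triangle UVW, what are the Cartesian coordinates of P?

(-19/8, -19/4)

P = (3/8)·U + (3/4)·V + (-1/8)·W.
x-coordinate: (3/8)·(-1) + (3/4)·(-2) + (-1/8)·4 = -19/8.
y-coordinate: (3/8)·(-6) + (3/4)·(-4) + (-1/8)·(-4) = -19/4.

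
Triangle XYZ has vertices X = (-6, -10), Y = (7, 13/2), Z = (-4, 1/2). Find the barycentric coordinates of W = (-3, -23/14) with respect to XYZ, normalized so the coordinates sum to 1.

Signed area of the reference triangle: [XYZ] = ½·((-6)·(13/2−(1/2)) + 7·(1/2−(-10)) + (-4)·(-10−(13/2))) = ½·(-36 + 147/2 + 66) = 207/4.
[WYZ] = ½·((-3)·(13/2−(1/2)) + 7·(1/2−(-23/14)) + (-4)·(-23/14−(13/2))) = ½·(-18 + 15 + 228/7) = 207/14, so the X-coordinate is (207/14)/(207/4) = 2/7.
[XWZ] = ½·((-6)·(-23/14−(1/2)) + (-3)·(1/2−(-10)) + (-4)·(-10−(-23/14))) = ½·(90/7 − 63/2 + 234/7) = 207/28, so the Y-coordinate is 1/7.
[XYW] = ½·((-6)·(13/2−(-23/14)) + 7·(-23/14−(-10)) + (-3)·(-10−(13/2))) = ½·(-342/7 + 117/2 + 99/2) = 207/7, so the Z-coordinate is 4/7.

(2/7, 1/7, 4/7)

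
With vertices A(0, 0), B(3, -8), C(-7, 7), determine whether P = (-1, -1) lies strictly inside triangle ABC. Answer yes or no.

Barycentric coordinates of P: (2/7, 2/5, 11/35).
The three coordinates are positive, positive, positive; a point is interior exactly when all three are positive.

yes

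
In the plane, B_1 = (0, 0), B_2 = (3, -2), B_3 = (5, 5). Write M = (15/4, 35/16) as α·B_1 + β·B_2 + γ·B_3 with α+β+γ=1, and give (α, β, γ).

(1/8, 5/16, 9/16)

Signed area of the reference triangle: [B_1B_2B_3] = ½·(0·(-2−5) + 3·(5−0) + 5·(0−(-2))) = ½·(0 + 15 + 10) = 25/2.
[MB_2B_3] = ½·((15/4)·(-2−5) + 3·(5−(35/16)) + 5·(35/16−(-2))) = ½·(-105/4 + 135/16 + 335/16) = 25/16, so the B_1-coordinate is (25/16)/(25/2) = 1/8.
[B_1MB_3] = ½·(0·(35/16−5) + (15/4)·(5−0) + 5·(0−(35/16))) = ½·(0 + 75/4 − 175/16) = 125/32, so the B_2-coordinate is 5/16.
[B_1B_2M] = ½·(0·(-2−(35/16)) + 3·(35/16−0) + (15/4)·(0−(-2))) = ½·(0 + 105/16 + 15/2) = 225/32, so the B_3-coordinate is 9/16.
Check: 1/8 + 5/16 + 9/16 = 1.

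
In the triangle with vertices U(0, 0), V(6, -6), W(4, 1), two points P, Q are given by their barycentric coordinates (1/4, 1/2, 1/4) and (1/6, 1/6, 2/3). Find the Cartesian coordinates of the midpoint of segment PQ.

Barycentric coordinates of the midpoint are the average: (5/24, 1/3, 11/24).
Converting: (5/24)·U + (1/3)·V + (11/24)·W = (23/6, -37/24).

(23/6, -37/24)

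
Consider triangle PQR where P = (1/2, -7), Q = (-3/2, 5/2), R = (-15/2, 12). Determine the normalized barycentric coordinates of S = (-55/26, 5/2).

Signed area of the reference triangle: [PQR] = ½·((1/2)·(5/2−12) + (-3/2)·(12−(-7)) + (-15/2)·(-7−(5/2))) = ½·(-19/4 − 57/2 + 285/4) = 19.
[SQR] = ½·((-55/26)·(5/2−12) + (-3/2)·(12−(5/2)) + (-15/2)·(5/2−(5/2))) = ½·(1045/52 − 57/4 + 0) = 38/13, so the P-coordinate is (38/13)/19 = 2/13.
[PSR] = ½·((1/2)·(5/2−12) + (-55/26)·(12−(-7)) + (-15/2)·(-7−(5/2))) = ½·(-19/4 − 1045/26 + 285/4) = 171/13, so the Q-coordinate is 9/13.
[PQS] = ½·((1/2)·(5/2−(5/2)) + (-3/2)·(5/2−(-7)) + (-55/26)·(-7−(5/2))) = ½·(0 − 57/4 + 1045/52) = 38/13, so the R-coordinate is 2/13.
Check: 2/13 + 9/13 + 2/13 = 1.

(2/13, 9/13, 2/13)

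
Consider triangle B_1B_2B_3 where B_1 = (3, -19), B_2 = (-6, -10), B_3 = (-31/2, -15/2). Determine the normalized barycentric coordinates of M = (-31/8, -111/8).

Signed area of the reference triangle: [B_1B_2B_3] = ½·(3·(-10−(-15/2)) + (-6)·(-15/2−(-19)) + (-31/2)·(-19−(-10))) = ½·(-15/2 − 69 + 279/2) = 63/2.
[MB_2B_3] = ½·((-31/8)·(-10−(-15/2)) + (-6)·(-15/2−(-111/8)) + (-31/2)·(-111/8−(-10))) = ½·(155/16 − 153/4 + 961/16) = 63/4, so the B_1-coordinate is (63/4)/(63/2) = 1/2.
[B_1MB_3] = ½·(3·(-111/8−(-15/2)) + (-31/8)·(-15/2−(-19)) + (-31/2)·(-19−(-111/8))) = ½·(-153/8 − 713/16 + 1271/16) = 63/8, so the B_2-coordinate is 1/4.
[B_1B_2M] = ½·(3·(-10−(-111/8)) + (-6)·(-111/8−(-19)) + (-31/8)·(-19−(-10))) = ½·(93/8 − 123/4 + 279/8) = 63/8, so the B_3-coordinate is 1/4.
Check: 1/2 + 1/4 + 1/4 = 1.

(1/2, 1/4, 1/4)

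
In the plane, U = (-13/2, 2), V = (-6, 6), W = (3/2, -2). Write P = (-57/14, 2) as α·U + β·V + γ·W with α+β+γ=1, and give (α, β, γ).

Signed area of the reference triangle: [UVW] = ½·((-13/2)·(6−(-2)) + (-6)·(-2−2) + (3/2)·(2−6)) = ½·(-52 + 24 − 6) = -17.
[PVW] = ½·((-57/14)·(6−(-2)) + (-6)·(-2−2) + (3/2)·(2−6)) = ½·(-228/7 + 24 − 6) = -51/7, so the U-coordinate is (-51/7)/(-17) = 3/7.
[UPW] = ½·((-13/2)·(2−(-2)) + (-57/14)·(-2−2) + (3/2)·(2−2)) = ½·(-26 + 114/7 + 0) = -34/7, so the V-coordinate is 2/7.
[UVP] = ½·((-13/2)·(6−2) + (-6)·(2−2) + (-57/14)·(2−6)) = ½·(-26 + 0 + 114/7) = -34/7, so the W-coordinate is 2/7.
Check: 3/7 + 2/7 + 2/7 = 1.

(3/7, 2/7, 2/7)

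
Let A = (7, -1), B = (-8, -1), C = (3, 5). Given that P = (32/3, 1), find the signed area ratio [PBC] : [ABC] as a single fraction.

[ABC] = ½·(7·(-1−5) + (-8)·(5−(-1)) + 3·(-1−(-1))) = ½·(-42 − 48 + 0) = -45.
[PBC] = ½·((32/3)·(-1−5) + (-8)·(5−1) + 3·(1−(-1))) = ½·(-64 − 32 + 6) = -45, so the ratio is (-45)/(-45) = 1.

1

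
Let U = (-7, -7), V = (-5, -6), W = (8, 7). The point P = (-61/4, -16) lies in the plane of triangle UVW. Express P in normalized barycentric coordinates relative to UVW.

Signed area of the reference triangle: [UVW] = ½·((-7)·(-6−7) + (-5)·(7−(-7)) + 8·(-7−(-6))) = ½·(91 − 70 − 8) = 13/2.
[PVW] = ½·((-61/4)·(-6−7) + (-5)·(7−(-16)) + 8·(-16−(-6))) = ½·(793/4 − 115 − 80) = 13/8, so the U-coordinate is (13/8)/(13/2) = 1/4.
[UPW] = ½·((-7)·(-16−7) + (-61/4)·(7−(-7)) + 8·(-7−(-16))) = ½·(161 − 427/2 + 72) = 39/4, so the V-coordinate is 3/2.
[UVP] = ½·((-7)·(-6−(-16)) + (-5)·(-16−(-7)) + (-61/4)·(-7−(-6))) = ½·(-70 + 45 + 61/4) = -39/8, so the W-coordinate is -3/4.
Check: 1/4 + 3/2 − 3/4 = 1.

(1/4, 3/2, -3/4)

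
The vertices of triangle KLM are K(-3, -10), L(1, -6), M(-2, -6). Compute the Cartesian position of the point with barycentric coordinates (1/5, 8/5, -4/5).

(13/5, -34/5)

N = (1/5)·K + (8/5)·L + (-4/5)·M.
x-coordinate: (1/5)·(-3) + (8/5)·1 + (-4/5)·(-2) = 13/5.
y-coordinate: (1/5)·(-10) + (8/5)·(-6) + (-4/5)·(-6) = -34/5.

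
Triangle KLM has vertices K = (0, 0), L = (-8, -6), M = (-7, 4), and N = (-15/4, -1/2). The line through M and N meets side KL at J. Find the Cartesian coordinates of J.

(-8/3, -2)

Barycentric coordinates of N with respect to KLM: (1/2, 1/4, 1/4).
On side KL the M-coordinate is zero; dropping N's M-weight 1/4 and renormalizing the remaining 1/2 : 1/4 gives weights 2/3, 1/3 on K, L.
J = (2/3)·(0, 0) + (1/3)·(-8, -6) = (-8/3, -2).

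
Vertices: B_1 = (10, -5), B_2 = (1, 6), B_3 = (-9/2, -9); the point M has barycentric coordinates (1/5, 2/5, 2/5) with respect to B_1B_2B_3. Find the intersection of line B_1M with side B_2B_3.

Line B_1M meets B_2B_3 where the B_1-coordinate vanishes; zeroing M's B_1-weight and renormalizing leaves B_2, B_3-weights 2/5 : 2/5 → (1/2, 1/2).
So N = (1/2)·B_2 + (1/2)·B_3 = (-7/4, -3/2).

(-7/4, -3/2)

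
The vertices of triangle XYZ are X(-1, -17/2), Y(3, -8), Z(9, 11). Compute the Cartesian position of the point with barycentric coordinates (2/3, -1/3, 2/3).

W = (2/3)·X + (-1/3)·Y + (2/3)·Z.
x-coordinate: (2/3)·(-1) + (-1/3)·3 + (2/3)·9 = 13/3.
y-coordinate: (2/3)·(-17/2) + (-1/3)·(-8) + (2/3)·11 = 13/3.

(13/3, 13/3)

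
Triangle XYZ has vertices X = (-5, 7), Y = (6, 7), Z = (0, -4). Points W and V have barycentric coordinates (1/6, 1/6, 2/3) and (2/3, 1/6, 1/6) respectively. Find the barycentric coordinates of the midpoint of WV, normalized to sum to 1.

(5/12, 1/6, 5/12)

Since both coordinate triples sum to 1, the midpoint's barycentrics are the componentwise average.
(1/6+2/3)/2 = 5/12; similarly 1/6 and 5/12.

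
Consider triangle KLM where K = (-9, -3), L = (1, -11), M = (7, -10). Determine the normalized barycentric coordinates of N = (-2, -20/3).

(1/2, 1/6, 1/3)

Signed area of the reference triangle: [KLM] = ½·((-9)·(-11−(-10)) + 1·(-10−(-3)) + 7·(-3−(-11))) = ½·(9 − 7 + 56) = 29.
[NLM] = ½·((-2)·(-11−(-10)) + 1·(-10−(-20/3)) + 7·(-20/3−(-11))) = ½·(2 − 10/3 + 91/3) = 29/2, so the K-coordinate is (29/2)/29 = 1/2.
[KNM] = ½·((-9)·(-20/3−(-10)) + (-2)·(-10−(-3)) + 7·(-3−(-20/3))) = ½·(-30 + 14 + 77/3) = 29/6, so the L-coordinate is 1/6.
[KLN] = ½·((-9)·(-11−(-20/3)) + 1·(-20/3−(-3)) + (-2)·(-3−(-11))) = ½·(39 − 11/3 − 16) = 29/3, so the M-coordinate is 1/3.
Check: 1/2 + 1/6 + 1/3 = 1.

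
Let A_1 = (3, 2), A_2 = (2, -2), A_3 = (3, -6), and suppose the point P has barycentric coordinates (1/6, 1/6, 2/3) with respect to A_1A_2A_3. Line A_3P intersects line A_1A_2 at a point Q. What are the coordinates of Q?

(5/2, 0)

Line A_3P meets A_1A_2 where the A_3-coordinate vanishes; zeroing P's A_3-weight and renormalizing leaves A_1, A_2-weights 1/6 : 1/6 → (1/2, 1/2).
So Q = (1/2)·A_1 + (1/2)·A_2 = (5/2, 0).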